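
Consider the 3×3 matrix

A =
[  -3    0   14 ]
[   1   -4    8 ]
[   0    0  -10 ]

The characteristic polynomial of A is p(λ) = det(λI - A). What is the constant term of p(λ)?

p(λ) = λ^3 + 17λ^2 + 82λ + 120.
The constant term is 120.

120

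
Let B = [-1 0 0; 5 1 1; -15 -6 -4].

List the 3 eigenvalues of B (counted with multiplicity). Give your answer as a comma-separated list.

-2, -1, -1

The characteristic polynomial is p(t) = det(tI - B).
Expanding along the first row, p(t) = t^3 + 4t^2 + 5t + 2.
Rational-root test: t = -1 gives p(-1) = 0.
Dividing by (t + 1) leaves t^2 + 3t + 2.
The quadratic factors as (t + 2)·(t + 1).
Eigenvalues: -2, -1, -1.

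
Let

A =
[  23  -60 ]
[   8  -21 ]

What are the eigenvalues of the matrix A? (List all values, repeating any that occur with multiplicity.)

det(A - λI) = (23 - λ)(-21 - λ) - (-60)·(8) = λ^2 - 2λ - 3.
This factors as (λ + 1)·(λ - 3) = 0.
Eigenvalues: -1, 3.

-1, 3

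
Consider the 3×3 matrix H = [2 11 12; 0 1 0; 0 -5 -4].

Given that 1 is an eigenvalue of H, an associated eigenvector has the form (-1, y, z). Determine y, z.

We need (H - 1I)v = 0.
H - 1I = [[1, 11, 12], [0, 0, 0], [0, -5, -5]].
Row 1: (1)·-1 + (11)·y + (12)·z = 0
Row 2: (0)·-1 + (0)·y + (0)·z = 0
Row 3: (0)·-1 + (-5)·y + (-5)·z = 0
Solving gives y = -1, z = 1.
Check: H·(-1, -1, 1) = (-1, -1, 1) = 1·(-1, -1, 1).

-1, 1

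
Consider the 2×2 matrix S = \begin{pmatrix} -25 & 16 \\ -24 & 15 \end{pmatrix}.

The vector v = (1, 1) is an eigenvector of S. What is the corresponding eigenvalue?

Compute Sv: S·(1, 1) = (-9, -9).
Since Sv = λv, compare component 1: -9 = λ·1, so λ = -9.

-9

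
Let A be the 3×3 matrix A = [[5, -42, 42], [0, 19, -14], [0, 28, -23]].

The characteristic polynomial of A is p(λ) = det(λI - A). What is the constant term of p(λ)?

p(λ) = λ^3 - λ^2 - 65λ + 225.
The constant term is 225.

225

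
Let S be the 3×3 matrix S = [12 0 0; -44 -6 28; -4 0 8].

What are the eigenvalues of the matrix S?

-6, 8, 12

Compute the characteristic polynomial p(lambda) = det(lambda·I - S).
Expanding the 3×3 determinant: p(lambda) = lambda^3 - 14·lambda^2 - 24·lambda + 576.
Try lambda = -6: p(-6) = 0, so -6 is a root.
Factor out (lambda + 6): p(lambda) = (lambda + 6)·(lambda^2 - 20·lambda + 96).
The quadratic factors as (lambda - 8)·(lambda - 12).
Eigenvalues: -6, 8, 12.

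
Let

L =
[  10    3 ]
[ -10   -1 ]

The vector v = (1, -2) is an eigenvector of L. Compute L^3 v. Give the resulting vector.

First find the eigenvalue: Lv = (4, -8) = 4·(1, -2), so λ = 4.
Then L^3 v = λ^3·v = 4^3·(1, -2) = 64·(1, -2) = (64, -128).

(64, -128)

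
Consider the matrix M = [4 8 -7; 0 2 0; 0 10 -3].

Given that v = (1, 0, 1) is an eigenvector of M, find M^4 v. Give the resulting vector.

(81, 0, 81)

First find the eigenvalue: Mv = (-3, 0, -3) = -3·(1, 0, 1), so λ = -3.
Then M^4 v = λ^4·v = (-3)^4·(1, 0, 1) = 81·(1, 0, 1) = (81, 0, 81).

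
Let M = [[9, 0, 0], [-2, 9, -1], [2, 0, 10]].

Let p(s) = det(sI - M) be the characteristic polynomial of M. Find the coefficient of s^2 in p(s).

-28

The coefficient of s^2 of det(sI - M) is −trace(M).
trace(M) = (9) + (9) + (10) = 28, so the coefficient is -28.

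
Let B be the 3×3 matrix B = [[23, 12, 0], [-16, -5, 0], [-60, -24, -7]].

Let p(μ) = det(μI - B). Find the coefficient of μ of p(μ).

p(μ) = μ^3 - 11μ^2 - 49μ + 539.
The coefficient of μ is -49.

-49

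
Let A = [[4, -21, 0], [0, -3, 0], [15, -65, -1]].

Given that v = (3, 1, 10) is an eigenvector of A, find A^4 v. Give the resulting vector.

First find the eigenvalue: Av = (-9, -3, -30) = -3·(3, 1, 10), so λ = -3.
Then A^4 v = λ^4·v = (-3)^4·(3, 1, 10) = 81·(3, 1, 10) = (243, 81, 810).

(243, 81, 810)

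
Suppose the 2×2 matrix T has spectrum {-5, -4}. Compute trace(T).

-9

trace(T) is the sum of the eigenvalues: (-5) + (-4) = -9.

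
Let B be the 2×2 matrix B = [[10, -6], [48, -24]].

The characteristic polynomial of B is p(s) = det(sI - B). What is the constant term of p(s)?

p(s) = s^2 + 14s + 48.
The constant term is 48.

48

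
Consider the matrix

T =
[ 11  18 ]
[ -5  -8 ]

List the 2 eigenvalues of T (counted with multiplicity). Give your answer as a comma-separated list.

det(T - μI) = (11 - μ)(-8 - μ) - (18)·(-5) = μ^2 - 3μ + 2.
This factors as (μ - 1)·(μ - 2) = 0.
Eigenvalues: 1, 2.

1, 2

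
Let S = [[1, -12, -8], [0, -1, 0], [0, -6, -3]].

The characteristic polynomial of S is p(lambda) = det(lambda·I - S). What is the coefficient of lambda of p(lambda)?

-1

p(lambda) = lambda^3 + 3·lambda^2 - lambda - 3.
The coefficient of lambda is -1.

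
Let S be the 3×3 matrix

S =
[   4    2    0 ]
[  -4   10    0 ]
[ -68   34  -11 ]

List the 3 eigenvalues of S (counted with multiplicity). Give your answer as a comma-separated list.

Set up det(sI - S) = 0.
Expanding along the first row, p(s) = s^3 - 3s^2 - 106s + 528.
Try s = 6: p(6) = 0, so 6 is a root.
Dividing by (s - 6) leaves s^2 + 3s - 88.
The quadratic factors as (s + 11)·(s - 8).
Eigenvalues: -11, 6, 8.

-11, 6, 8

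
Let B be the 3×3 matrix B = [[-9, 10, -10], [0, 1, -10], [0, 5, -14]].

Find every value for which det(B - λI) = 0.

-9, -9, -4

Compute the characteristic polynomial p(λ) = det(λI - B).
Cofactor expansion gives p(λ) = λ^3 + 22λ^2 + 153λ + 324.
Try λ = -4: p(-4) = 0, so -4 is a root.
Dividing by (λ + 4) leaves λ^2 + 18λ + 81.
The quadratic factor is (λ + 9)^2.
Eigenvalues: -9, -9, -4.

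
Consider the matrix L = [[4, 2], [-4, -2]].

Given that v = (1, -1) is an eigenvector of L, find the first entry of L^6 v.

First find the eigenvalue: Lv = (2, -2) = 2·(1, -1), so λ = 2.
Then L^6 v = λ^6·v = 2^6·(1, -1) = 64·(1, -1) = (64, -64).

64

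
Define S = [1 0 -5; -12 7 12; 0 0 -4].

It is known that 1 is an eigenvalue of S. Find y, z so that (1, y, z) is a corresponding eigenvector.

We need (S - 1I)v = 0.
S - 1I = [[0, 0, -5], [-12, 6, 12], [0, 0, -5]].
Row 1: (0)·1 + (0)·y + (-5)·z = 0
Row 2: (-12)·1 + (6)·y + (12)·z = 0
Row 3: (0)·1 + (0)·y + (-5)·z = 0
Solving gives y = 2, z = 0.
Check: S·(1, 2, 0) = (1, 2, 0) = 1·(1, 2, 0).

2, 0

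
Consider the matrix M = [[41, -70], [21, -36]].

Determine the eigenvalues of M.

det(M - λI) = (41 - λ)(-36 - λ) - (-70)·(21) = λ^2 - 5λ - 6.
This factors as (λ + 1)·(λ - 6) = 0.
Eigenvalues: -1, 6.

-1, 6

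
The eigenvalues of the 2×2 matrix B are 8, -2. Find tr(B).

6

trace(B) is the sum of the eigenvalues: (8) + (-2) = 6.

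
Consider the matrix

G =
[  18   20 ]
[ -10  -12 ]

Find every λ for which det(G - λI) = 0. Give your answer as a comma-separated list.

det(G - λI) = (18 - λ)(-12 - λ) - (20)·(-10) = λ^2 - 6λ - 16.
This factors as (λ + 2)·(λ - 8) = 0.
Eigenvalues: -2, 8.

-2, 8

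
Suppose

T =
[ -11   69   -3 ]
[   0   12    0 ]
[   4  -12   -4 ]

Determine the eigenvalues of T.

Compute the characteristic polynomial p(r) = det(rI - T).
Cofactor expansion gives p(r) = r^3 + 3r^2 - 124r - 672.
Try r = -7: p(-7) = 0, so -7 is a root.
Factor out (r + 7): p(r) = (r + 7)·(r^2 - 4r - 96).
The quadratic factors as (r + 8)·(r - 12).
Eigenvalues: -8, -7, 12.

-8, -7, 12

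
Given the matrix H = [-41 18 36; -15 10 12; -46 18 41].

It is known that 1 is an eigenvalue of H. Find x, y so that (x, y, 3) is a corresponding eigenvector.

We need (H - 1I)v = 0.
H - 1I = [[-42, 18, 36], [-15, 9, 12], [-46, 18, 40]].
Row 1: (-42)·x + (18)·y + (36)·3 = 0
Row 2: (-15)·x + (9)·y + (12)·3 = 0
Row 3: (-46)·x + (18)·y + (40)·3 = 0
Solving gives x = 3, y = 1.
Check: H·(3, 1, 3) = (3, 1, 3) = 1·(3, 1, 3).

3, 1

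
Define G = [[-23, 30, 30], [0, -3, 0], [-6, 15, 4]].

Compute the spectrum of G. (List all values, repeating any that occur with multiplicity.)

-11, -8, -3

Set up det(λI - G) = 0.
Cofactor expansion gives p(λ) = λ^3 + 22λ^2 + 145λ + 264.
Rational-root test: λ = -8 gives p(-8) = 0.
Factor out (λ + 8): p(λ) = (λ + 8)·(λ^2 + 14λ + 33).
The quadratic factors as (λ + 11)·(λ + 3).
Eigenvalues: -11, -8, -3.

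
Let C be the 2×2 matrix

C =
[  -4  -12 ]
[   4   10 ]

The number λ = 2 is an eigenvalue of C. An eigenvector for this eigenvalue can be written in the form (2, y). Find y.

-1

We need (C - 2I)v = 0.
C - 2I = [[-6, -12], [4, 8]].
Row 1: (-6)·2 + (-12)·y = 0
Row 2: (4)·2 + (8)·y = 0
Solving gives y = -1.
Check: C·(2, -1) = (4, -2) = 2·(2, -1).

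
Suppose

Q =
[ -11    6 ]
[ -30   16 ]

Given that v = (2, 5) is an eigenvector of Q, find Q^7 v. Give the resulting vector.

First find the eigenvalue: Qv = (8, 20) = 4·(2, 5), so λ = 4.
Then Q^7 v = λ^7·v = 4^7·(2, 5) = 16384·(2, 5) = (32768, 81920).

(32768, 81920)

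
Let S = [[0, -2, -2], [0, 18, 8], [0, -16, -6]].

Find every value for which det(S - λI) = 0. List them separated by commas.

0, 2, 10

The characteristic polynomial is p(λ) = det(λI - S).
Cofactor expansion gives p(λ) = λ^3 - 12λ^2 + 20λ.
Try λ = 2: p(2) = 0, so 2 is a root.
Dividing by (λ - 2) leaves λ^2 - 10λ.
The quadratic factors as λ·(λ - 10).
Eigenvalues: 0, 2, 10.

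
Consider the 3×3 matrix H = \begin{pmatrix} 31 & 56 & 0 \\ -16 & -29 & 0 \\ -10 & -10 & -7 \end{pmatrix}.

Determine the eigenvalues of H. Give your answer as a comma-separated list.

Set up det(λI - H) = 0.
Expanding the 3×3 determinant: p(λ) = λ^3 + 5λ^2 - 17λ - 21.
Since p(-1) = 0, λ = -1 is a root.
Factor out (λ + 1): p(λ) = (λ + 1)·(λ^2 + 4λ - 21).
The quadratic factors as (λ + 7)·(λ - 3).
Eigenvalues: -7, -1, 3.

-7, -1, 3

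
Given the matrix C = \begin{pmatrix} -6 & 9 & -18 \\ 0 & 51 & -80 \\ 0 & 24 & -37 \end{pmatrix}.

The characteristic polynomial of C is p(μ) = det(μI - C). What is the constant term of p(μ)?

p(μ) = μ^3 - 8μ^2 - 51μ + 198.
The constant term is 198.

198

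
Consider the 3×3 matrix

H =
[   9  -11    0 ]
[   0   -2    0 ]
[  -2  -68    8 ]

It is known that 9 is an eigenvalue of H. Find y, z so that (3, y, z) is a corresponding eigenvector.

0, -6

We need (H - 9I)v = 0.
H - 9I = [[0, -11, 0], [0, -11, 0], [-2, -68, -1]].
Row 1: (0)·3 + (-11)·y + (0)·z = 0
Row 2: (0)·3 + (-11)·y + (0)·z = 0
Row 3: (-2)·3 + (-68)·y + (-1)·z = 0
Solving gives y = 0, z = -6.
Check: H·(3, 0, -6) = (27, 0, -54) = 9·(3, 0, -6).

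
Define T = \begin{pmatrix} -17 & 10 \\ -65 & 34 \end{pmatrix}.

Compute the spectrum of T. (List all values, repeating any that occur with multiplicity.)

8, 9

det(T - rI) = (-17 - r)(34 - r) - (10)·(-65) = r^2 - 17r + 72.
This factors as (r - 8)·(r - 9) = 0.
Eigenvalues: 8, 9.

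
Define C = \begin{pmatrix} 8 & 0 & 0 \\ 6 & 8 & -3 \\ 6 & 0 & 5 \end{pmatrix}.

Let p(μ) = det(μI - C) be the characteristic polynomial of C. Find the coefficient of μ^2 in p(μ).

The coefficient of μ^2 of det(μI - C) is −trace(C).
trace(C) = (8) + (8) + (5) = 21, so the coefficient is -21.

-21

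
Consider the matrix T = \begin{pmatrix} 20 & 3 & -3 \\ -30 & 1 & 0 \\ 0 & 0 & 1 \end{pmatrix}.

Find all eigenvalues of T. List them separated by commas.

Compute the characteristic polynomial p(s) = det(sI - T).
Expanding along the first row, p(s) = s^3 - 22s^2 + 131s - 110.
Since p(10) = 0, s = 10 is a root.
Dividing by (s - 10) leaves s^2 - 12s + 11.
The quadratic factors as (s - 1)·(s - 11).
Eigenvalues: 1, 10, 11.

1, 10, 11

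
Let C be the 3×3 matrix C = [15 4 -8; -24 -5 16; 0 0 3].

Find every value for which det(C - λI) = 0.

Set up det(λI - C) = 0.
Expanding the 3×3 determinant: p(λ) = λ^3 - 13λ^2 + 51λ - 63.
Try λ = 3: p(3) = 0, so 3 is a root.
Dividing by (λ - 3) leaves λ^2 - 10λ + 21.
The quadratic factors as (λ - 3)·(λ - 7).
Eigenvalues: 3, 3, 7.

3, 3, 7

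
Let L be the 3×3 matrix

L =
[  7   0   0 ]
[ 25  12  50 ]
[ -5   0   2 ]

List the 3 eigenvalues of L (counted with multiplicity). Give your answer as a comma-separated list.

2, 7, 12

The characteristic polynomial is p(s) = det(sI - L).
Expanding along the first row, p(s) = s^3 - 21s^2 + 122s - 168.
Since p(2) = 0, s = 2 is a root.
Dividing by (s - 2) leaves s^2 - 19s + 84.
The quadratic factors as (s - 7)·(s - 12).
Eigenvalues: 2, 7, 12.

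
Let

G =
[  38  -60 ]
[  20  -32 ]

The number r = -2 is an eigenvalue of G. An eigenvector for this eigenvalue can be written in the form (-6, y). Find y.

We need (G + 2I)v = 0.
G + 2I = [[40, -60], [20, -30]].
Row 1: (40)·-6 + (-60)·y = 0
Row 2: (20)·-6 + (-30)·y = 0
Solving gives y = -4.
Check: G·(-6, -4) = (12, 8) = -2·(-6, -4).

-4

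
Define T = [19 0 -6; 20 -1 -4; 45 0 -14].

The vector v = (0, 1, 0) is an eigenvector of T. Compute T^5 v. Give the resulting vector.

First find the eigenvalue: Tv = (0, -1, 0) = -1·(0, 1, 0), so λ = -1.
Then T^5 v = λ^5·v = (-1)^5·(0, 1, 0) = -1·(0, 1, 0) = (0, -1, 0).

(0, -1, 0)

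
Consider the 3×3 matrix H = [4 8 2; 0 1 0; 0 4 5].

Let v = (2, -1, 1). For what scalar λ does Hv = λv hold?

1

Compute Hv: H·(2, -1, 1) = (2, -1, 1).
Since Hv = λv, compare component 1: 2 = λ·2, so λ = 1.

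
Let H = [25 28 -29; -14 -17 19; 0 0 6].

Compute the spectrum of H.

-3, 6, 11

Compute the characteristic polynomial p(λ) = det(λI - H).
Expanding along the first row, p(λ) = λ^3 - 14λ^2 + 15λ + 198.
Since p(-3) = 0, λ = -3 is a root.
Factor out (λ + 3): p(λ) = (λ + 3)·(λ^2 - 17λ + 66).
The quadratic factors as (λ - 6)·(λ - 11).
Eigenvalues: -3, 6, 11.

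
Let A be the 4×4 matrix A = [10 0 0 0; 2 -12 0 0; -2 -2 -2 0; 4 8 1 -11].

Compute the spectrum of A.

A is lower triangular, so its eigenvalues are the diagonal entries.
Diagonal: 10, -12, -2, -11.

-12, -11, -2, 10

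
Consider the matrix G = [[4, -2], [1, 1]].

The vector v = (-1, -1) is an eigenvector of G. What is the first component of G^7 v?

-128

First find the eigenvalue: Gv = (-2, -2) = 2·(-1, -1), so λ = 2.
Then G^7 v = λ^7·v = 2^7·(-1, -1) = 128·(-1, -1) = (-128, -128).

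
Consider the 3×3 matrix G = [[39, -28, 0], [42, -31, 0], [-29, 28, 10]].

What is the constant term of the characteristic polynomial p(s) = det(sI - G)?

330

p(0) = det(0·I − G) = det(−G) = (−1)^3·det(G).
det(G) = -330, so p(0) = 330.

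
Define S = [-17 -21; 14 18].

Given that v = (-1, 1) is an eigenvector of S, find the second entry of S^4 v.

First find the eigenvalue: Sv = (-4, 4) = 4·(-1, 1), so λ = 4.
Then S^4 v = λ^4·v = 4^4·(-1, 1) = 256·(-1, 1) = (-256, 256).

256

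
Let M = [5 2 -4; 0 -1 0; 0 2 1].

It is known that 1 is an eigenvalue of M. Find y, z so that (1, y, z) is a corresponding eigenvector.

We need (M - 1I)v = 0.
M - 1I = [[4, 2, -4], [0, -2, 0], [0, 2, 0]].
Row 1: (4)·1 + (2)·y + (-4)·z = 0
Row 2: (0)·1 + (-2)·y + (0)·z = 0
Row 3: (0)·1 + (2)·y + (0)·z = 0
Solving gives y = 0, z = 1.
Check: M·(1, 0, 1) = (1, 0, 1) = 1·(1, 0, 1).

0, 1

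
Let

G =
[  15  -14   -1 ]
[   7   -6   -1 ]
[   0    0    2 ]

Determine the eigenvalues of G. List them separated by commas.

The characteristic polynomial is p(t) = det(tI - G).
Expanding along the first row, p(t) = t^3 - 11t^2 + 26t - 16.
Try t = 8: p(8) = 0, so 8 is a root.
Dividing by (t - 8) leaves t^2 - 3t + 2.
The quadratic factors as (t - 1)·(t - 2).
Eigenvalues: 1, 2, 8.

1, 2, 8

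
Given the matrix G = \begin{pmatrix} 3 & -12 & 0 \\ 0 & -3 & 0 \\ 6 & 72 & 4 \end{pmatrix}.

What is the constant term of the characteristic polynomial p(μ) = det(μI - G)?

p(0) = det(0·I − G) = det(−G) = (−1)^3·det(G).
det(G) = -36, so p(0) = 36.

36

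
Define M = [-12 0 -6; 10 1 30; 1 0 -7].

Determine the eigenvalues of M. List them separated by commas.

Compute the characteristic polynomial p(λ) = det(λI - M).
Expanding along the first row, p(λ) = λ^3 + 18λ^2 + 71λ - 90.
Try λ = 1: p(1) = 0, so 1 is a root.
Factor out (λ - 1): p(λ) = (λ - 1)·(λ^2 + 19λ + 90).
The quadratic factors as (λ + 10)·(λ + 9).
Eigenvalues: -10, -9, 1.

-10, -9, 1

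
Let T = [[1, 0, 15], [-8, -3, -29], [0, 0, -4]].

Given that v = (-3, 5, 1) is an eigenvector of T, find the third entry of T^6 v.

First find the eigenvalue: Tv = (12, -20, -4) = -4·(-3, 5, 1), so λ = -4.
Then T^6 v = λ^6·v = (-4)^6·(-3, 5, 1) = 4096·(-3, 5, 1) = (-12288, 20480, 4096).

4096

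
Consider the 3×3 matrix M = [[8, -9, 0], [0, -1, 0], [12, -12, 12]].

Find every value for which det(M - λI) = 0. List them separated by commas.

The characteristic polynomial is p(λ) = det(λI - M).
Expanding along the first row, p(λ) = λ^3 - 19λ^2 + 76λ + 96.
Rational-root test: λ = -1 gives p(-1) = 0.
Dividing by (λ + 1) leaves λ^2 - 20λ + 96.
The quadratic factors as (λ - 8)·(λ - 12).
Eigenvalues: -1, 8, 12.

-1, 8, 12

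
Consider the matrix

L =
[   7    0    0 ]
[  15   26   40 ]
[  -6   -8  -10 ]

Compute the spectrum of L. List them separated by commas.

6, 7, 10

Compute the characteristic polynomial p(s) = det(sI - L).
Expanding the 3×3 determinant: p(s) = s^3 - 23s^2 + 172s - 420.
Since p(6) = 0, s = 6 is a root.
Dividing by (s - 6) leaves s^2 - 17s + 70.
The quadratic factors as (s - 7)·(s - 10).
Eigenvalues: 6, 7, 10.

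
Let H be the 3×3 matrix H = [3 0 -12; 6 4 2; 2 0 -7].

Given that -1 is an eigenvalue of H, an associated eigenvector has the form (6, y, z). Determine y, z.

We need (H + 1I)v = 0.
H + 1I = [[4, 0, -12], [6, 5, 2], [2, 0, -6]].
Row 1: (4)·6 + (0)·y + (-12)·z = 0
Row 2: (6)·6 + (5)·y + (2)·z = 0
Row 3: (2)·6 + (0)·y + (-6)·z = 0
Solving gives y = -8, z = 2.
Check: H·(6, -8, 2) = (-6, 8, -2) = -1·(6, -8, 2).

-8, 2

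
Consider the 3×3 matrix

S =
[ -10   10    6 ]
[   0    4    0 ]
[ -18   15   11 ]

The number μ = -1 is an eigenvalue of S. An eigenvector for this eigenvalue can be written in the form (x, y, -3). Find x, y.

We need (S + 1I)v = 0.
S + 1I = [[-9, 10, 6], [0, 5, 0], [-18, 15, 12]].
Row 1: (-9)·x + (10)·y + (6)·-3 = 0
Row 2: (0)·x + (5)·y + (0)·-3 = 0
Row 3: (-18)·x + (15)·y + (12)·-3 = 0
Solving gives x = -2, y = 0.
Check: S·(-2, 0, -3) = (2, 0, 3) = -1·(-2, 0, -3).

-2, 0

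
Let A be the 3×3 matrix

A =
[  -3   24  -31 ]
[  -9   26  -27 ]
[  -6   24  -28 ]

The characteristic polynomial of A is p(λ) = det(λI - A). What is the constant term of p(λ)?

60

p(λ) = λ^3 + 5λ^2 - 44λ + 60.
The constant term is 60.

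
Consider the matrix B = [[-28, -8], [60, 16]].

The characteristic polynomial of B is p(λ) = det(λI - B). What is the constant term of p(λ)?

32

p(λ) = λ^2 + 12λ + 32.
The constant term is 32.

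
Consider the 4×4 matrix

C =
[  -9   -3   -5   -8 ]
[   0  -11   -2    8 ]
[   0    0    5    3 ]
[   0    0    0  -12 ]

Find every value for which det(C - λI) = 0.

C is upper triangular, so its eigenvalues are the diagonal entries.
Diagonal: -9, -11, 5, -12.

-12, -11, -9, 5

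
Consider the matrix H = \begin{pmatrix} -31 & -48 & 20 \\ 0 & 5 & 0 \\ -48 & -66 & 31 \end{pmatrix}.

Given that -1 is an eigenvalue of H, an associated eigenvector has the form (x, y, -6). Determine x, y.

We need (H + 1I)v = 0.
H + 1I = [[-30, -48, 20], [0, 6, 0], [-48, -66, 32]].
Row 1: (-30)·x + (-48)·y + (20)·-6 = 0
Row 2: (0)·x + (6)·y + (0)·-6 = 0
Row 3: (-48)·x + (-66)·y + (32)·-6 = 0
Solving gives x = -4, y = 0.
Check: H·(-4, 0, -6) = (4, 0, 6) = -1·(-4, 0, -6).

-4, 0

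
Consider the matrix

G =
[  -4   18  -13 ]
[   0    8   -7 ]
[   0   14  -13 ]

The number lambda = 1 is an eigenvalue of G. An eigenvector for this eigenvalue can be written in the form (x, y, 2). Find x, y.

We need (G - 1I)v = 0.
G - 1I = [[-5, 18, -13], [0, 7, -7], [0, 14, -14]].
Row 1: (-5)·x + (18)·y + (-13)·2 = 0
Row 2: (0)·x + (7)·y + (-7)·2 = 0
Row 3: (0)·x + (14)·y + (-14)·2 = 0
Solving gives x = 2, y = 2.
Check: G·(2, 2, 2) = (2, 2, 2) = 1·(2, 2, 2).

2, 2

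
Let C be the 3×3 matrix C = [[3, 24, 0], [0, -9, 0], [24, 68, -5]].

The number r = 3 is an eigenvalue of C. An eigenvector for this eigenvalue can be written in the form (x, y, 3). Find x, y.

We need (C - 3I)v = 0.
C - 3I = [[0, 24, 0], [0, -12, 0], [24, 68, -8]].
Row 1: (0)·x + (24)·y + (0)·3 = 0
Row 2: (0)·x + (-12)·y + (0)·3 = 0
Row 3: (24)·x + (68)·y + (-8)·3 = 0
Solving gives x = 1, y = 0.
Check: C·(1, 0, 3) = (3, 0, 9) = 3·(1, 0, 3).

1, 0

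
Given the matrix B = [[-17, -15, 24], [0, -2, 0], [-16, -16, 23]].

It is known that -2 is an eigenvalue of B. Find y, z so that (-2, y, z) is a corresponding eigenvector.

We need (B + 2I)v = 0.
B + 2I = [[-15, -15, 24], [0, 0, 0], [-16, -16, 25]].
Row 1: (-15)·-2 + (-15)·y + (24)·z = 0
Row 2: (0)·-2 + (0)·y + (0)·z = 0
Row 3: (-16)·-2 + (-16)·y + (25)·z = 0
Solving gives y = 2, z = 0.
Check: B·(-2, 2, 0) = (4, -4, 0) = -2·(-2, 2, 0).

2, 0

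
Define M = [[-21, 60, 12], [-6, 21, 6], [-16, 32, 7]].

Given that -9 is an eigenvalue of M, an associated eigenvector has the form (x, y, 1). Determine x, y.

1, 0

We need (M + 9I)v = 0.
M + 9I = [[-12, 60, 12], [-6, 30, 6], [-16, 32, 16]].
Row 1: (-12)·x + (60)·y + (12)·1 = 0
Row 2: (-6)·x + (30)·y + (6)·1 = 0
Row 3: (-16)·x + (32)·y + (16)·1 = 0
Solving gives x = 1, y = 0.
Check: M·(1, 0, 1) = (-9, 0, -9) = -9·(1, 0, 1).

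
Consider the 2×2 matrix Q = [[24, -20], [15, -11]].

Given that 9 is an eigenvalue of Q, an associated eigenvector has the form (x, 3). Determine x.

4

We need (Q - 9I)v = 0.
Q - 9I = [[15, -20], [15, -20]].
Row 1: (15)·x + (-20)·3 = 0
Row 2: (15)·x + (-20)·3 = 0
Solving gives x = 4.
Check: Q·(4, 3) = (36, 27) = 9·(4, 3).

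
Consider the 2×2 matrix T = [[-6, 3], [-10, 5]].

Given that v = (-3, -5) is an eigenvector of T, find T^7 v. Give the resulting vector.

First find the eigenvalue: Tv = (3, 5) = -1·(-3, -5), so λ = -1.
Then T^7 v = λ^7·v = (-1)^7·(-3, -5) = -1·(-3, -5) = (3, 5).

(3, 5)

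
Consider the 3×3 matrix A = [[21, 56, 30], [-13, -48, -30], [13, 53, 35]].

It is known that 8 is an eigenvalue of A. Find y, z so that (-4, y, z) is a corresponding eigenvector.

2, -2

We need (A - 8I)v = 0.
A - 8I = [[13, 56, 30], [-13, -56, -30], [13, 53, 27]].
Row 1: (13)·-4 + (56)·y + (30)·z = 0
Row 2: (-13)·-4 + (-56)·y + (-30)·z = 0
Row 3: (13)·-4 + (53)·y + (27)·z = 0
Solving gives y = 2, z = -2.
Check: A·(-4, 2, -2) = (-32, 16, -16) = 8·(-4, 2, -2).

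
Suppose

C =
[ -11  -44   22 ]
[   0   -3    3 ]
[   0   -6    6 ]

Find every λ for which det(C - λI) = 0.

Compute the characteristic polynomial p(r) = det(rI - C).
Cofactor expansion gives p(r) = r^3 + 8r^2 - 33r.
Rational-root test: r = 0 gives p(0) = 0.
Factor out r: p(r) = r·(r^2 + 8r - 33).
The quadratic factors as (r + 11)·(r - 3).
Eigenvalues: -11, 0, 3.

-11, 0, 3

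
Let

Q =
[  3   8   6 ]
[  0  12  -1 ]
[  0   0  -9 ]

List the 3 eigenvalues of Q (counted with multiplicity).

Q is upper triangular, so its eigenvalues are the diagonal entries.
Diagonal: 3, 12, -9.

-9, 3, 12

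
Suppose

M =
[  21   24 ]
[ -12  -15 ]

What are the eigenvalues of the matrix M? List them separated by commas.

-3, 9

det(M - λI) = (21 - λ)(-15 - λ) - (24)·(-12) = λ^2 - 6λ - 27.
This factors as (λ + 3)·(λ - 9) = 0.
Eigenvalues: -3, 9.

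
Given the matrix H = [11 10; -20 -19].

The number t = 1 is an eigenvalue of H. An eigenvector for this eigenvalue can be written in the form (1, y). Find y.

We need (H - 1I)v = 0.
H - 1I = [[10, 10], [-20, -20]].
Row 1: (10)·1 + (10)·y = 0
Row 2: (-20)·1 + (-20)·y = 0
Solving gives y = -1.
Check: H·(1, -1) = (1, -1) = 1·(1, -1).

-1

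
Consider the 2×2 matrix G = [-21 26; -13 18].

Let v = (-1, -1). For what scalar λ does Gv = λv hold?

5

Compute Gv: G·(-1, -1) = (-5, -5).
Since Gv = λv, compare component 1: -5 = λ·-1, so λ = 5.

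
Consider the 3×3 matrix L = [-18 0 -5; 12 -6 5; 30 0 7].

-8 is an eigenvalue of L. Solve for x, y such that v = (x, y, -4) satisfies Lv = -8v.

We need (L + 8I)v = 0.
L + 8I = [[-10, 0, -5], [12, 2, 5], [30, 0, 15]].
Row 1: (-10)·x + (0)·y + (-5)·-4 = 0
Row 2: (12)·x + (2)·y + (5)·-4 = 0
Row 3: (30)·x + (0)·y + (15)·-4 = 0
Solving gives x = 2, y = -2.
Check: L·(2, -2, -4) = (-16, 16, 32) = -8·(2, -2, -4).

2, -2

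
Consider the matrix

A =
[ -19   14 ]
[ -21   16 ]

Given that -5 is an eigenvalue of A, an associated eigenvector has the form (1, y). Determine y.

1

We need (A + 5I)v = 0.
A + 5I = [[-14, 14], [-21, 21]].
Row 1: (-14)·1 + (14)·y = 0
Row 2: (-21)·1 + (21)·y = 0
Solving gives y = 1.
Check: A·(1, 1) = (-5, -5) = -5·(1, 1).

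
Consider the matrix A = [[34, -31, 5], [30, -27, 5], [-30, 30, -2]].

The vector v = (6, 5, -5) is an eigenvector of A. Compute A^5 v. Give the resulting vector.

(6144, 5120, -5120)

First find the eigenvalue: Av = (24, 20, -20) = 4·(6, 5, -5), so λ = 4.
Then A^5 v = λ^5·v = 4^5·(6, 5, -5) = 1024·(6, 5, -5) = (6144, 5120, -5120).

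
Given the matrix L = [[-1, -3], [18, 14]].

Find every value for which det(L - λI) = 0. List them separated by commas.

det(L - λI) = (-1 - λ)(14 - λ) - (-3)·(18) = λ^2 - 13λ + 40.
This factors as (λ - 5)·(λ - 8) = 0.
Eigenvalues: 5, 8.

5, 8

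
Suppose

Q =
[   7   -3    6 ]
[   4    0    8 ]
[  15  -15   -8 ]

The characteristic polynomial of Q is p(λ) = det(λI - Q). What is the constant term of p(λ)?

p(λ) = λ^3 + λ^2 - 14λ - 24.
The constant term is -24.

-24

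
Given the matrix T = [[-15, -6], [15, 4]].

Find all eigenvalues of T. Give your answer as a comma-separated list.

-6, -5

det(T - λI) = (-15 - λ)(4 - λ) - (-6)·(15) = λ^2 + 11λ + 30.
This factors as (λ + 6)·(λ + 5) = 0.
Eigenvalues: -6, -5.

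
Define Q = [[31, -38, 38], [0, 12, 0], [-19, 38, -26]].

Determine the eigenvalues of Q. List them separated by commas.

-7, 12, 12

The characteristic polynomial is p(λ) = det(λI - Q).
Expanding the 3×3 determinant: p(λ) = λ^3 - 17λ^2 - 24λ + 1008.
Rational-root test: λ = -7 gives p(-7) = 0.
Dividing by (λ + 7) leaves λ^2 - 24λ + 144.
The quadratic factor is (λ - 12)^2.
Eigenvalues: -7, 12, 12.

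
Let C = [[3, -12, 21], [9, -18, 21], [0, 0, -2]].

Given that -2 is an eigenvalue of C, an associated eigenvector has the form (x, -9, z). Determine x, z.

We need (C + 2I)v = 0.
C + 2I = [[5, -12, 21], [9, -16, 21], [0, 0, 0]].
Row 1: (5)·x + (-12)·-9 + (21)·z = 0
Row 2: (9)·x + (-16)·-9 + (21)·z = 0
Row 3: (0)·x + (0)·-9 + (0)·z = 0
Solving gives x = -9, z = -3.
Check: C·(-9, -9, -3) = (18, 18, 6) = -2·(-9, -9, -3).

-9, -3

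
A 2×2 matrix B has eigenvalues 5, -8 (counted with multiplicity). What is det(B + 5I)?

If B has eigenvalues 5, -8, then B + 5I has eigenvalues 10, -3.
det(B + 5I) = (10) · (-3) = -30.

-30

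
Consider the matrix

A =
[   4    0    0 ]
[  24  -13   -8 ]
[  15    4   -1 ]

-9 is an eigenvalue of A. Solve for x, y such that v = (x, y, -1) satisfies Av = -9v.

0, 2

We need (A + 9I)v = 0.
A + 9I = [[13, 0, 0], [24, -4, -8], [15, 4, 8]].
Row 1: (13)·x + (0)·y + (0)·-1 = 0
Row 2: (24)·x + (-4)·y + (-8)·-1 = 0
Row 3: (15)·x + (4)·y + (8)·-1 = 0
Solving gives x = 0, y = 2.
Check: A·(0, 2, -1) = (0, -18, 9) = -9·(0, 2, -1).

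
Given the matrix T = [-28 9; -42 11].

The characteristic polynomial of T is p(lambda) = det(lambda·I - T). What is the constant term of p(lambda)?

70

p(lambda) = lambda^2 + 17·lambda + 70.
The constant term is 70.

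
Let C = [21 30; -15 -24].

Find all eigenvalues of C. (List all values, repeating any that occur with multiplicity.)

det(C - tI) = (21 - t)(-24 - t) - (30)·(-15) = t^2 + 3t - 54.
This factors as (t + 9)·(t - 6) = 0.
Eigenvalues: -9, 6.

-9, 6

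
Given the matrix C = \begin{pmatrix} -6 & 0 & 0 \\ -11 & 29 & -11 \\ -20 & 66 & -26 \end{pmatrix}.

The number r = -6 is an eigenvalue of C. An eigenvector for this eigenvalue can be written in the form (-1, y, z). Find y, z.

0, 1

We need (C + 6I)v = 0.
C + 6I = [[0, 0, 0], [-11, 35, -11], [-20, 66, -20]].
Row 1: (0)·-1 + (0)·y + (0)·z = 0
Row 2: (-11)·-1 + (35)·y + (-11)·z = 0
Row 3: (-20)·-1 + (66)·y + (-20)·z = 0
Solving gives y = 0, z = 1.
Check: C·(-1, 0, 1) = (6, 0, -6) = -6·(-1, 0, 1).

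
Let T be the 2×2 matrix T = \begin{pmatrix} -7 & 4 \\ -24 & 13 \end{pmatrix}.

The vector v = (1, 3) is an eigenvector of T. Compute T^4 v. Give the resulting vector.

First find the eigenvalue: Tv = (5, 15) = 5·(1, 3), so λ = 5.
Then T^4 v = λ^4·v = 5^4·(1, 3) = 625·(1, 3) = (625, 1875).

(625, 1875)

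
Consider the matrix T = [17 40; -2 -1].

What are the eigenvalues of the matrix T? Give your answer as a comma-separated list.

det(T - λI) = (17 - λ)(-1 - λ) - (40)·(-2) = λ^2 - 16λ + 63.
This factors as (λ - 7)·(λ - 9) = 0.
Eigenvalues: 7, 9.

7, 9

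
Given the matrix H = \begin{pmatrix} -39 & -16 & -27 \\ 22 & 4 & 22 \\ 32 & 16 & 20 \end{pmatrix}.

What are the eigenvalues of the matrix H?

The characteristic polynomial is p(λ) = det(λI - H).
Expanding the 3×3 determinant: p(λ) = λ^3 + 15λ^2 + 8λ - 336.
Rational-root test: λ = -7 gives p(-7) = 0.
Dividing by (λ + 7) leaves λ^2 + 8λ - 48.
The quadratic factors as (λ + 12)·(λ - 4).
Eigenvalues: -12, -7, 4.

-12, -7, 4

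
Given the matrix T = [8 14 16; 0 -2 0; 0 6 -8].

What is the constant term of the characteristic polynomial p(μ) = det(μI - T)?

-128

p(0) = det(0·I − T) = det(−T) = (−1)^3·det(T).
det(T) = 128, so p(0) = -128.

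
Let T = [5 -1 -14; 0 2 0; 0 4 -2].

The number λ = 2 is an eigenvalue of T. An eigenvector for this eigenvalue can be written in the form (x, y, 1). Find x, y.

5, 1

We need (T - 2I)v = 0.
T - 2I = [[3, -1, -14], [0, 0, 0], [0, 4, -4]].
Row 1: (3)·x + (-1)·y + (-14)·1 = 0
Row 2: (0)·x + (0)·y + (0)·1 = 0
Row 3: (0)·x + (4)·y + (-4)·1 = 0
Solving gives x = 5, y = 1.
Check: T·(5, 1, 1) = (10, 2, 2) = 2·(5, 1, 1).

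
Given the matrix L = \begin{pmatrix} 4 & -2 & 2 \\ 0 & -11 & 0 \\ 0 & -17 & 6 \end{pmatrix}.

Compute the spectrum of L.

Compute the characteristic polynomial p(μ) = det(μI - L).
Cofactor expansion gives p(μ) = μ^3 + μ^2 - 86μ + 264.
Try μ = 4: p(4) = 0, so 4 is a root.
Factor out (μ - 4): p(μ) = (μ - 4)·(μ^2 + 5μ - 66).
The quadratic factors as (μ + 11)·(μ - 6).
Eigenvalues: -11, 4, 6.

-11, 4, 6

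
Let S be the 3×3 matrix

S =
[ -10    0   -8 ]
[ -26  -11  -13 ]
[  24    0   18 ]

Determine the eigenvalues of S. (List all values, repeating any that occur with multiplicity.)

-11, 2, 6

Compute the characteristic polynomial p(μ) = det(μI - S).
Cofactor expansion gives p(μ) = μ^3 + 3μ^2 - 76μ + 132.
Rational-root test: μ = 2 gives p(2) = 0.
Dividing by (μ - 2) leaves μ^2 + 5μ - 66.
The quadratic factors as (μ + 11)·(μ - 6).
Eigenvalues: -11, 2, 6.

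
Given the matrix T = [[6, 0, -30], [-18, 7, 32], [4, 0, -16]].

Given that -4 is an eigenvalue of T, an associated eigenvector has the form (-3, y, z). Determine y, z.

We need (T + 4I)v = 0.
T + 4I = [[10, 0, -30], [-18, 11, 32], [4, 0, -12]].
Row 1: (10)·-3 + (0)·y + (-30)·z = 0
Row 2: (-18)·-3 + (11)·y + (32)·z = 0
Row 3: (4)·-3 + (0)·y + (-12)·z = 0
Solving gives y = -2, z = -1.
Check: T·(-3, -2, -1) = (12, 8, 4) = -4·(-3, -2, -1).

-2, -1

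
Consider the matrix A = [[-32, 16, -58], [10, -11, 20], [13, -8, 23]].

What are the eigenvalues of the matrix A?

Compute the characteristic polynomial p(t) = det(tI - A).
Expanding the 3×3 determinant: p(t) = t^3 + 20t^2 + 117t + 198.
Since p(-3) = 0, t = -3 is a root.
Factor out (t + 3): p(t) = (t + 3)·(t^2 + 17t + 66).
The quadratic factors as (t + 11)·(t + 6).
Eigenvalues: -11, -6, -3.

-11, -6, -3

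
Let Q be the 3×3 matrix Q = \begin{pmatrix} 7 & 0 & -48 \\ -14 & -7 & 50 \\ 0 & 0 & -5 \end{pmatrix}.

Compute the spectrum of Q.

-7, -5, 7

Compute the characteristic polynomial p(μ) = det(μI - Q).
Expanding the 3×3 determinant: p(μ) = μ^3 + 5μ^2 - 49μ - 245.
Since p(-7) = 0, μ = -7 is a root.
Dividing by (μ + 7) leaves μ^2 - 2μ - 35.
The quadratic factors as (μ + 5)·(μ - 7).
Eigenvalues: -7, -5, 7.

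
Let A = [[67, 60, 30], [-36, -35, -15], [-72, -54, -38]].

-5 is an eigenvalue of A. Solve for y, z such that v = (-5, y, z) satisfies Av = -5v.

3, 6

We need (A + 5I)v = 0.
A + 5I = [[72, 60, 30], [-36, -30, -15], [-72, -54, -33]].
Row 1: (72)·-5 + (60)·y + (30)·z = 0
Row 2: (-36)·-5 + (-30)·y + (-15)·z = 0
Row 3: (-72)·-5 + (-54)·y + (-33)·z = 0
Solving gives y = 3, z = 6.
Check: A·(-5, 3, 6) = (25, -15, -30) = -5·(-5, 3, 6).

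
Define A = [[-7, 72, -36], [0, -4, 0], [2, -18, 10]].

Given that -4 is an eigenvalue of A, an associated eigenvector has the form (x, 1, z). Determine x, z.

-12, 3

We need (A + 4I)v = 0.
A + 4I = [[-3, 72, -36], [0, 0, 0], [2, -18, 14]].
Row 1: (-3)·x + (72)·1 + (-36)·z = 0
Row 2: (0)·x + (0)·1 + (0)·z = 0
Row 3: (2)·x + (-18)·1 + (14)·z = 0
Solving gives x = -12, z = 3.
Check: A·(-12, 1, 3) = (48, -4, -12) = -4·(-12, 1, 3).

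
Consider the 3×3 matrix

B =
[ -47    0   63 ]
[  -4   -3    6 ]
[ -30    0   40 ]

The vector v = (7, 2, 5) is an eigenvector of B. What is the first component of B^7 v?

-896

First find the eigenvalue: Bv = (-14, -4, -10) = -2·(7, 2, 5), so λ = -2.
Then B^7 v = λ^7·v = (-2)^7·(7, 2, 5) = -128·(7, 2, 5) = (-896, -256, -640).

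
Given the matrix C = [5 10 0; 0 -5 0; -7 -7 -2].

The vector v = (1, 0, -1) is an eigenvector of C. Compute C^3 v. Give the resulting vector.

(125, 0, -125)

First find the eigenvalue: Cv = (5, 0, -5) = 5·(1, 0, -1), so λ = 5.
Then C^3 v = λ^3·v = 5^3·(1, 0, -1) = 125·(1, 0, -1) = (125, 0, -125).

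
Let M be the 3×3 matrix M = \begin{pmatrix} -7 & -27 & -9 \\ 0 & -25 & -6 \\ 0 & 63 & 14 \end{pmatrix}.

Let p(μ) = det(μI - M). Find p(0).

196

p(0) = det(0·I − M) = det(−M) = (−1)^3·det(M).
det(M) = -196, so p(0) = 196.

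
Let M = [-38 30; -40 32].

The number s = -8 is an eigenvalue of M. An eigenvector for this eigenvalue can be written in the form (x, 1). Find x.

We need (M + 8I)v = 0.
M + 8I = [[-30, 30], [-40, 40]].
Row 1: (-30)·x + (30)·1 = 0
Row 2: (-40)·x + (40)·1 = 0
Solving gives x = 1.
Check: M·(1, 1) = (-8, -8) = -8·(1, 1).

1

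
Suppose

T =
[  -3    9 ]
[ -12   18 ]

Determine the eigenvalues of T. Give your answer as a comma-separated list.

6, 9

det(T - λI) = (-3 - λ)(18 - λ) - (9)·(-12) = λ^2 - 15λ + 54.
This factors as (λ - 6)·(λ - 9) = 0.
Eigenvalues: 6, 9.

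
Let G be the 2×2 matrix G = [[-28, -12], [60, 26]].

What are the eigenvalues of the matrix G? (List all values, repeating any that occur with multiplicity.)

-4, 2

det(G - lambda·I) = (-28 - lambda)(26 - lambda) - (-12)·(60) = lambda^2 + 2·lambda - 8.
This factors as (lambda + 4)·(lambda - 2) = 0.
Eigenvalues: -4, 2.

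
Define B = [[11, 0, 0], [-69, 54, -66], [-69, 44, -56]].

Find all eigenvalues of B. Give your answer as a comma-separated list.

-12, 10, 11

Compute the characteristic polynomial p(λ) = det(λI - B).
Expanding along the first row, p(λ) = λ^3 - 9λ^2 - 142λ + 1320.
Try λ = 10: p(10) = 0, so 10 is a root.
Dividing by (λ - 10) leaves λ^2 + λ - 132.
The quadratic factors as (λ + 12)·(λ - 11).
Eigenvalues: -12, 10, 11.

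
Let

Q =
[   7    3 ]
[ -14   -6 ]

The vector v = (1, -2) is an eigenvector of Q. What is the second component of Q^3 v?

-2

First find the eigenvalue: Qv = (1, -2) = 1·(1, -2), so λ = 1.
Then Q^3 v = λ^3·v = 1^3·(1, -2) = 1·(1, -2) = (1, -2).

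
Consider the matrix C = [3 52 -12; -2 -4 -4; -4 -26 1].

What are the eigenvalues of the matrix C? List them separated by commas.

-5, -4, 9

Set up det(lambda·I - C) = 0.
Expanding the 3×3 determinant: p(lambda) = lambda^3 - 61·lambda - 180.
Try lambda = -4: p(-4) = 0, so -4 is a root.
Factor out (lambda + 4): p(lambda) = (lambda + 4)·(lambda^2 - 4·lambda - 45).
The quadratic factors as (lambda + 5)·(lambda - 9).
Eigenvalues: -5, -4, 9.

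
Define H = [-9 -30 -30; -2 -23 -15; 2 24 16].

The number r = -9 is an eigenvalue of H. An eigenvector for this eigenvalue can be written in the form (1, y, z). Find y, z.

2, -2

We need (H + 9I)v = 0.
H + 9I = [[0, -30, -30], [-2, -14, -15], [2, 24, 25]].
Row 1: (0)·1 + (-30)·y + (-30)·z = 0
Row 2: (-2)·1 + (-14)·y + (-15)·z = 0
Row 3: (2)·1 + (24)·y + (25)·z = 0
Solving gives y = 2, z = -2.
Check: H·(1, 2, -2) = (-9, -18, 18) = -9·(1, 2, -2).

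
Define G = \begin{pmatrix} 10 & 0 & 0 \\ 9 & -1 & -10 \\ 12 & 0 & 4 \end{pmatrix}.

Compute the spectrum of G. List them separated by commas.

Compute the characteristic polynomial p(t) = det(tI - G).
Expanding the 3×3 determinant: p(t) = t^3 - 13t^2 + 26t + 40.
Try t = -1: p(-1) = 0, so -1 is a root.
Factor out (t + 1): p(t) = (t + 1)·(t^2 - 14t + 40).
The quadratic factors as (t - 4)·(t - 10).
Eigenvalues: -1, 4, 10.

-1, 4, 10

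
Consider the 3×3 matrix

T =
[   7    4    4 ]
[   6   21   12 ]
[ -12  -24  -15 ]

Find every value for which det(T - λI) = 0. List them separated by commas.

Set up det(tI - T) = 0.
Cofactor expansion gives p(t) = t^3 - 13t^2 + 39t - 27.
Try t = 1: p(1) = 0, so 1 is a root.
Factor out (t - 1): p(t) = (t - 1)·(t^2 - 12t + 27).
The quadratic factors as (t - 3)·(t - 9).
Eigenvalues: 1, 3, 9.

1, 3, 9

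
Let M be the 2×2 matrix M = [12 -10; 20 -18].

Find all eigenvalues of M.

det(M - μI) = (12 - μ)(-18 - μ) - (-10)·(20) = μ^2 + 6μ - 16.
This factors as (μ + 8)·(μ - 2) = 0.
Eigenvalues: -8, 2.

-8, 2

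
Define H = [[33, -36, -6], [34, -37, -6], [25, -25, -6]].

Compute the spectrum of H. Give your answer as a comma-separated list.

-6, -3, -1

Compute the characteristic polynomial p(μ) = det(μI - H).
Cofactor expansion gives p(μ) = μ^3 + 10μ^2 + 27μ + 18.
Since p(-1) = 0, μ = -1 is a root.
Factor out (μ + 1): p(μ) = (μ + 1)·(μ^2 + 9μ + 18).
The quadratic factors as (μ + 6)·(μ + 3).
Eigenvalues: -6, -3, -1.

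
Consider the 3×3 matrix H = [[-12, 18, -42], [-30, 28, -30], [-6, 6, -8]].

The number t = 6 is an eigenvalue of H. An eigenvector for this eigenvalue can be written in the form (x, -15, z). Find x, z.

We need (H - 6I)v = 0.
H - 6I = [[-18, 18, -42], [-30, 22, -30], [-6, 6, -14]].
Row 1: (-18)·x + (18)·-15 + (-42)·z = 0
Row 2: (-30)·x + (22)·-15 + (-30)·z = 0
Row 3: (-6)·x + (6)·-15 + (-14)·z = 0
Solving gives x = -8, z = -3.
Check: H·(-8, -15, -3) = (-48, -90, -18) = 6·(-8, -15, -3).

-8, -3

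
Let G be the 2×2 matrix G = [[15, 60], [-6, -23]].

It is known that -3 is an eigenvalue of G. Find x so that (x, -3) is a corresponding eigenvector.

10

We need (G + 3I)v = 0.
G + 3I = [[18, 60], [-6, -20]].
Row 1: (18)·x + (60)·-3 = 0
Row 2: (-6)·x + (-20)·-3 = 0
Solving gives x = 10.
Check: G·(10, -3) = (-30, 9) = -3·(10, -3).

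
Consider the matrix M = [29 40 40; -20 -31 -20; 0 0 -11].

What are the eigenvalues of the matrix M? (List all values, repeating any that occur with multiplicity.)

-11, -11, 9

Set up det(lambda·I - M) = 0.
Expanding the 3×3 determinant: p(lambda) = lambda^3 + 13·lambda^2 - 77·lambda - 1089.
Rational-root test: lambda = -11 gives p(-11) = 0.
Factor out (lambda + 11): p(lambda) = (lambda + 11)·(lambda^2 + 2·lambda - 99).
The quadratic factors as (lambda + 11)·(lambda - 9).
Eigenvalues: -11, -11, 9.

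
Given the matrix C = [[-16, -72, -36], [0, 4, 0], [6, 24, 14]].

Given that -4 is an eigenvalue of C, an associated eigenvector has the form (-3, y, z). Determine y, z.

We need (C + 4I)v = 0.
C + 4I = [[-12, -72, -36], [0, 8, 0], [6, 24, 18]].
Row 1: (-12)·-3 + (-72)·y + (-36)·z = 0
Row 2: (0)·-3 + (8)·y + (0)·z = 0
Row 3: (6)·-3 + (24)·y + (18)·z = 0
Solving gives y = 0, z = 1.
Check: C·(-3, 0, 1) = (12, 0, -4) = -4·(-3, 0, 1).

0, 1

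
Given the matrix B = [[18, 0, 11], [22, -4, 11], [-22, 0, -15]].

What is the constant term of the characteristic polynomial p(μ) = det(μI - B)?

p(0) = det(0·I − B) = det(−B) = (−1)^3·det(B).
det(B) = 112, so p(0) = -112.

-112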